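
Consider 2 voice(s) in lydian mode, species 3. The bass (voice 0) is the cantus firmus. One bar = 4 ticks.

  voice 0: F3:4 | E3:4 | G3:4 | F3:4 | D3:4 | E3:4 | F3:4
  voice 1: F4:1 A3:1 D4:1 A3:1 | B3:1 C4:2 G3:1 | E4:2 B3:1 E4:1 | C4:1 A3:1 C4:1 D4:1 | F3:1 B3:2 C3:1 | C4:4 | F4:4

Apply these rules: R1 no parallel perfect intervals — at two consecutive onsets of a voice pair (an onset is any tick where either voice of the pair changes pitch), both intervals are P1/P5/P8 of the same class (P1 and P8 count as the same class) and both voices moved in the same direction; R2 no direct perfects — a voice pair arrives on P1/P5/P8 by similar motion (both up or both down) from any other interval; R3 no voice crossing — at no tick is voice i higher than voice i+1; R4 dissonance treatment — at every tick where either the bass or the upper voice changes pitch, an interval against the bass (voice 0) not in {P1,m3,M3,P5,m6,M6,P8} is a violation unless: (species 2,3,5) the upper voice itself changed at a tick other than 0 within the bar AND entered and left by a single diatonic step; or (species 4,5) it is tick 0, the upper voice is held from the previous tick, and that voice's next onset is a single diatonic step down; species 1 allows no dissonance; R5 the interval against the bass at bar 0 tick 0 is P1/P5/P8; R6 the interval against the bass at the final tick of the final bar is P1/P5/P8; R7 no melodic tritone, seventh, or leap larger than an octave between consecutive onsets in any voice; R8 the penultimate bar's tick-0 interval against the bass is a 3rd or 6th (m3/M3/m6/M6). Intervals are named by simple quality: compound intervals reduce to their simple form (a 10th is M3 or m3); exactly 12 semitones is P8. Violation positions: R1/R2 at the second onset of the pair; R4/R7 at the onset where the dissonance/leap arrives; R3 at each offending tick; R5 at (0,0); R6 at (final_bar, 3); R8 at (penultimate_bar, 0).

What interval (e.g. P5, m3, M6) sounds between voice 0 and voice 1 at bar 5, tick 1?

m6

voice 0=E3 voice 1=C4 -> m6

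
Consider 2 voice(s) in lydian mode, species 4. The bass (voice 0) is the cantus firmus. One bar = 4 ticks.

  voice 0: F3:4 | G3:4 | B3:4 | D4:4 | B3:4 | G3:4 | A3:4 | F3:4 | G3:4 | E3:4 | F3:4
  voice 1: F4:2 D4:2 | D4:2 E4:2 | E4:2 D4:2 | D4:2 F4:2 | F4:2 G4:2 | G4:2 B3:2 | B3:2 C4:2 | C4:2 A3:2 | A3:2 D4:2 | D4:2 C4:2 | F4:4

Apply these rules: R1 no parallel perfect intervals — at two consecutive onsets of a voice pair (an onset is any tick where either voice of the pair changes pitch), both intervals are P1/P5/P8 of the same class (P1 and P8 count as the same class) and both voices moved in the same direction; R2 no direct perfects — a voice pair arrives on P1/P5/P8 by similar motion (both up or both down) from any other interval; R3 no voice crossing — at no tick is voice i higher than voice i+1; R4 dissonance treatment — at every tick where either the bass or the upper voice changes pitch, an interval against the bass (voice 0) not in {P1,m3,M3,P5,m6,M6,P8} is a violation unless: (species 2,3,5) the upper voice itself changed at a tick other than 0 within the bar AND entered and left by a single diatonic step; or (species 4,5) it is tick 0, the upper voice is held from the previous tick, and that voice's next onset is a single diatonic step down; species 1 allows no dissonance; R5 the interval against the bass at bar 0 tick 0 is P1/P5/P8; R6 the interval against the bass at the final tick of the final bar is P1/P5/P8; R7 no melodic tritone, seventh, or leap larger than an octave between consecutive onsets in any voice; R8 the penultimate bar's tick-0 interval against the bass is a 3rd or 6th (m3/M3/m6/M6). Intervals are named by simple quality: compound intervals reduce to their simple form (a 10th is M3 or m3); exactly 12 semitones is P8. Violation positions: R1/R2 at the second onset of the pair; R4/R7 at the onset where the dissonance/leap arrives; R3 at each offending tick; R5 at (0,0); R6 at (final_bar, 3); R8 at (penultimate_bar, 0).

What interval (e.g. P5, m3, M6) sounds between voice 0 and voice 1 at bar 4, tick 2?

m6

voice 0=B3 voice 1=G4 -> m6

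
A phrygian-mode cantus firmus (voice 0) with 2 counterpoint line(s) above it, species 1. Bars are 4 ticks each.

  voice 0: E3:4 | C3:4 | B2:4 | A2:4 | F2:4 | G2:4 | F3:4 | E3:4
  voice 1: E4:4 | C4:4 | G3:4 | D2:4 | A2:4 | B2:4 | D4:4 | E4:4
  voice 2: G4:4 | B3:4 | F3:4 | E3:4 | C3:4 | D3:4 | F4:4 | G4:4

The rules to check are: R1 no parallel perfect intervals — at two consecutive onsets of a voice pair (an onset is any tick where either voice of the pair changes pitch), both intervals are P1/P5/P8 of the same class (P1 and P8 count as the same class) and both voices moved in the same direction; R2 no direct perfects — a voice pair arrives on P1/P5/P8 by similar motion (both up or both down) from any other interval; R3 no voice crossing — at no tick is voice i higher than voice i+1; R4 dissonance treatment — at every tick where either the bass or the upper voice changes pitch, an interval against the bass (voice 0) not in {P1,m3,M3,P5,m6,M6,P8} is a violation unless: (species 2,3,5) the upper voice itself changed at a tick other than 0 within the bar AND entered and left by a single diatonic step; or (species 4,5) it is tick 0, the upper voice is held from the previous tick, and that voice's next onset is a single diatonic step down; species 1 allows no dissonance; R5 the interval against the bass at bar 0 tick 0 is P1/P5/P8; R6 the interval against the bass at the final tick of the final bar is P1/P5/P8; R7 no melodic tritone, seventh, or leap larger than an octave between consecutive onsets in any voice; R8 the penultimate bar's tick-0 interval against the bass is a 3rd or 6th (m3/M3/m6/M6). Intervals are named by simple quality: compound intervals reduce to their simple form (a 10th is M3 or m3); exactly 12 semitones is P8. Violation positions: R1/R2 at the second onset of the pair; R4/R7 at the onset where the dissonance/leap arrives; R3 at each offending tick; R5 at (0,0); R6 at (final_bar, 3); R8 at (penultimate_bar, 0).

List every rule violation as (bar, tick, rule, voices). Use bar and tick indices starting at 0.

bar 0: v0=E3 v1=E4 v2=G4 downbeat m3
bar 1: v0=C3 v1=C4 v2=B3 downbeat M7
bar 2: v0=B2 v1=G3 v2=F3 downbeat TT
bar 3: v0=A2 v1=D2 v2=E3 downbeat P5
bar 4: v0=F2 v1=A2 v2=C3 downbeat P5
bar 5: v0=G2 v1=B2 v2=D3 downbeat P5
bar 6: v0=F3 v1=D4 v2=F4 downbeat P8
bar 7: v0=E3 v1=E4 v2=G4 downbeat m3
  -> R5 @ bar 0 tick 0 v(0, 2): opens on m3
  -> R1 @ bar 1 tick 0 v(0, 1): E3/E4 P8 -> C3/C4 P8 similar
  -> R3 @ bar 1 tick 0 v(1, 2): C4 above B3
  -> R4 @ bar 1 tick 0 v(0, 2): C3/B3 M7 untreated
  -> R3 @ bar 1 tick 1 v(1, 2): C4 above B3
  -> R3 @ bar 1 tick 2 v(1, 2): C4 above B3
  -> R3 @ bar 1 tick 3 v(1, 2): C4 above B3
  -> R3 @ bar 2 tick 0 v(1, 2): G3 above F3
  -> R4 @ bar 2 tick 0 v(0, 2): B2/F3 TT untreated
  -> R7 @ bar 2 tick 0 v(2,): B3->F3 leap 6st
  -> R3 @ bar 2 tick 1 v(1, 2): G3 above F3
  -> R3 @ bar 2 tick 2 v(1, 2): G3 above F3
  -> R3 @ bar 2 tick 3 v(1, 2): G3 above F3
  -> R2 @ bar 3 tick 0 v(0, 1): B2/G3 m6 -> A2/D2 P5 similar
  -> R2 @ bar 3 tick 0 v(0, 2): B2/F3 TT -> A2/E3 P5 similar
  -> R3 @ bar 3 tick 0 v(0, 1): A2 above D2
  -> R7 @ bar 3 tick 0 v(1,): G3->D2 leap 17st
  -> R3 @ bar 3 tick 1 v(0, 1): A2 above D2
  -> R3 @ bar 3 tick 2 v(0, 1): A2 above D2
  -> R3 @ bar 3 tick 3 v(0, 1): A2 above D2
  -> R1 @ bar 4 tick 0 v(0, 2): A2/E3 P5 -> F2/C3 P5 similar
  -> R1 @ bar 5 tick 0 v(0, 2): F2/C3 P5 -> G2/D3 P5 similar
  -> R2 @ bar 6 tick 0 v(0, 2): G2/D3 P5 -> F3/F4 P8 similar
  -> R7 @ bar 6 tick 0 v(0,): G2->F3 leap 10st
  -> R7 @ bar 6 tick 0 v(1,): B2->D4 leap 15st
  -> R7 @ bar 6 tick 0 v(2,): D3->F4 leap 15st
  -> R8 @ bar 6 tick 0 v(0, 2): penult P8 not 3rd/6th
  -> R6 @ bar 7 tick 3 v(0, 2): closes on m3

(0, 0, R5, (0, 2))
(1, 0, R1, (0, 1))
(1, 0, R3, (1, 2))
(1, 0, R4, (0, 2))
(1, 1, R3, (1, 2))
(1, 2, R3, (1, 2))
(1, 3, R3, (1, 2))
(2, 0, R3, (1, 2))
(2, 0, R4, (0, 2))
(2, 0, R7, (2,))
(2, 1, R3, (1, 2))
(2, 2, R3, (1, 2))
(2, 3, R3, (1, 2))
(3, 0, R2, (0, 1))
(3, 0, R2, (0, 2))
(3, 0, R3, (0, 1))
(3, 0, R7, (1,))
(3, 1, R3, (0, 1))
(3, 2, R3, (0, 1))
(3, 3, R3, (0, 1))
(4, 0, R1, (0, 2))
(5, 0, R1, (0, 2))
(6, 0, R2, (0, 2))
(6, 0, R7, (0,))
(6, 0, R7, (1,))
(6, 0, R7, (2,))
(6, 0, R8, (0, 2))
(7, 3, R6, (0, 2))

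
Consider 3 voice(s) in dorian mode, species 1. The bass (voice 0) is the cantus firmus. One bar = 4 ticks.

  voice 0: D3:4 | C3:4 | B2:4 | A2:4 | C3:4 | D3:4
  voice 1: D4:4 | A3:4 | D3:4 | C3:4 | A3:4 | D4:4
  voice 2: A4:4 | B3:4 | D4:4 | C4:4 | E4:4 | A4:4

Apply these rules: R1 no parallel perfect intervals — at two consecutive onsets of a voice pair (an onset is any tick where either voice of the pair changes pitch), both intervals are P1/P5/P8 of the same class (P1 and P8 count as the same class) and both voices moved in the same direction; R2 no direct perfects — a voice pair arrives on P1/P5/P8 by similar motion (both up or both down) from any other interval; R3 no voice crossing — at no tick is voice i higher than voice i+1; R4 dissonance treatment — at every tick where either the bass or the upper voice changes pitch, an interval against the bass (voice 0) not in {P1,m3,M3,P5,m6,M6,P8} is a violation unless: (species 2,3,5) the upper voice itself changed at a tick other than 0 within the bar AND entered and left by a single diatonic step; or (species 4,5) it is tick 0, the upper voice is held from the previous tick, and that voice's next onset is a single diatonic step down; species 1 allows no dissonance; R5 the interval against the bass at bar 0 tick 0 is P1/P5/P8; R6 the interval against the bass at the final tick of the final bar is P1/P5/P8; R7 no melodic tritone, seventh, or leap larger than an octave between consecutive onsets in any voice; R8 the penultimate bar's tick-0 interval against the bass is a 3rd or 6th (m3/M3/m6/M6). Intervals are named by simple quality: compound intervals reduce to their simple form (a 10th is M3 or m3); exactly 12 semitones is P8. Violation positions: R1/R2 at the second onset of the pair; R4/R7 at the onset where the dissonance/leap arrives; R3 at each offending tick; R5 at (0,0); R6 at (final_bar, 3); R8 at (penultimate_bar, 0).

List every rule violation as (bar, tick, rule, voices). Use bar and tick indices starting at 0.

(1, 0, R4, (0, 2))
(1, 0, R7, (2,))
(3, 0, R1, (1, 2))
(4, 0, R2, (1, 2))
(5, 0, R1, (1, 2))
(5, 0, R2, (0, 1))
(5, 0, R2, (0, 2))

bar 0: v0=D3 v1=D4 v2=A4 downbeat P5
bar 1: v0=C3 v1=A3 v2=B3 downbeat M7
bar 2: v0=B2 v1=D3 v2=D4 downbeat m3
bar 3: v0=A2 v1=C3 v2=C4 downbeat m3
bar 4: v0=C3 v1=A3 v2=E4 downbeat M3
bar 5: v0=D3 v1=D4 v2=A4 downbeat P5
  -> R4 @ bar 1 tick 0 v(0, 2): C3/B3 M7 untreated
  -> R7 @ bar 1 tick 0 v(2,): A4->B3 leap 10st
  -> R1 @ bar 3 tick 0 v(1, 2): D3/D4 P8 -> C3/C4 P8 similar
  -> R2 @ bar 4 tick 0 v(1, 2): C3/C4 P8 -> A3/E4 P5 similar
  -> R1 @ bar 5 tick 0 v(1, 2): A3/E4 P5 -> D4/A4 P5 similar
  -> R2 @ bar 5 tick 0 v(0, 1): C3/A3 M6 -> D3/D4 P8 similar
  -> R2 @ bar 5 tick 0 v(0, 2): C3/E4 M3 -> D3/A4 P5 similar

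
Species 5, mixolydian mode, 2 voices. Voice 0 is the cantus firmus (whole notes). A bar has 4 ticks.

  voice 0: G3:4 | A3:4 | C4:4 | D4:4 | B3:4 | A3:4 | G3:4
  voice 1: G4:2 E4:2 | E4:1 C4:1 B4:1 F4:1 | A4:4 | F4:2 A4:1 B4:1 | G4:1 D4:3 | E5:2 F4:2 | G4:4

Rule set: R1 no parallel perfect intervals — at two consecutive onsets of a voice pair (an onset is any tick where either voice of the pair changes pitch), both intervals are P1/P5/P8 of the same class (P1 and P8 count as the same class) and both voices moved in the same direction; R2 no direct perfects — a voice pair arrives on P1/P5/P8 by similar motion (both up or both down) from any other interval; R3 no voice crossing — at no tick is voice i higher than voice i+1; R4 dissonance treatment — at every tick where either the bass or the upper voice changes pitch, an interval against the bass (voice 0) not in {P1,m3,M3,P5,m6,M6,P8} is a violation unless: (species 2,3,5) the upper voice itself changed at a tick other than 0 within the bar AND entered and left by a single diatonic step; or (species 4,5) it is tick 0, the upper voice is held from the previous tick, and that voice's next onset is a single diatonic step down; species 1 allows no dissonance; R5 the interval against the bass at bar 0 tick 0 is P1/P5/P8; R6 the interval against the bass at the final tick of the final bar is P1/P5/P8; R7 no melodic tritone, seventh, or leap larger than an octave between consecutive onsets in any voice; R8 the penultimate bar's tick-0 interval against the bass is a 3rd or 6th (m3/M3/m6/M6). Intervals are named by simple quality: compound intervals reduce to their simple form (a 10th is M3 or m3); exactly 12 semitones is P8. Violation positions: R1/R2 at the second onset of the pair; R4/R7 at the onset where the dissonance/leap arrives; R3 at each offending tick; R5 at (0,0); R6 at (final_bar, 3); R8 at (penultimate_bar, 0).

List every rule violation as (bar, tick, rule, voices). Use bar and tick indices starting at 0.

bar 0: v0=G3 v1=G4 downbeat P8
bar 1: v0=A3 v1=E4 downbeat P5
bar 2: v0=C4 v1=A4 downbeat M6
bar 3: v0=D4 v1=F4 downbeat m3
bar 4: v0=B3 v1=G4 downbeat m6
bar 5: v0=A3 v1=E5 downbeat P5
bar 6: v0=G3 v1=G4 downbeat P8
  -> R4 @ bar 1 tick 2 v(0, 1): A3/B4 M2 untreated
  -> R7 @ bar 1 tick 2 v(1,): C4->B4 leap 11st
  -> R7 @ bar 1 tick 3 v(1,): B4->F4 leap 6st
  -> R7 @ bar 5 tick 0 v(1,): D4->E5 leap 14st
  -> R8 @ bar 5 tick 0 v(0, 1): penult P5 not 3rd/6th
  -> R7 @ bar 5 tick 2 v(1,): E5->F4 leap 11st

(1, 2, R4, (0, 1))
(1, 2, R7, (1,))
(1, 3, R7, (1,))
(5, 0, R7, (1,))
(5, 0, R8, (0, 1))
(5, 2, R7, (1,))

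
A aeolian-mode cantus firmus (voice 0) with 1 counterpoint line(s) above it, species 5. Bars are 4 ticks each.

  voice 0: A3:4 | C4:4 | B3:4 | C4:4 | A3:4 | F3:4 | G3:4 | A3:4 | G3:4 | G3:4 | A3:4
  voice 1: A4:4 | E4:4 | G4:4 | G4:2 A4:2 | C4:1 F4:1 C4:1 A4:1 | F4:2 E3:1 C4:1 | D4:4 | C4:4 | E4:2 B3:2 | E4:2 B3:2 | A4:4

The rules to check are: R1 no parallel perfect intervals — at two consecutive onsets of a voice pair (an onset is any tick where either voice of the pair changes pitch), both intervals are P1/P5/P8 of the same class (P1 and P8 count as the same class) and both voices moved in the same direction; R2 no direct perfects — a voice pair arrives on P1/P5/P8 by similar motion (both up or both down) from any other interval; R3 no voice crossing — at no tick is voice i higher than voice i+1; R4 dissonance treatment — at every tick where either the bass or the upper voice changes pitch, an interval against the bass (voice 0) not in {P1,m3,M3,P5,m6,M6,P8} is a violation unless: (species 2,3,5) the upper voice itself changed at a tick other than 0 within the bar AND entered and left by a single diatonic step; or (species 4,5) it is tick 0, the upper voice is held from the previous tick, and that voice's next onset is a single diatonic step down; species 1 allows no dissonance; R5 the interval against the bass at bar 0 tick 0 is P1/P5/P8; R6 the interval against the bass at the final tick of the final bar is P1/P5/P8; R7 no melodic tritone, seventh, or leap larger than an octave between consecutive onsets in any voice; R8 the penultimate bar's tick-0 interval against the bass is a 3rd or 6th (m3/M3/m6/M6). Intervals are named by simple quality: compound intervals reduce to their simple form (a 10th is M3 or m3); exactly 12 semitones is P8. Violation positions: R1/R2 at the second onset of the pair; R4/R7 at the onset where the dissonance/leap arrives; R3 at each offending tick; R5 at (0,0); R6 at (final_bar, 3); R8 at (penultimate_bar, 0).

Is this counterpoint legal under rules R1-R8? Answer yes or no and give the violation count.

bar 0: v0=A3 v1=A4 (P8)
bar 1: v0=C4 v1=E4 (M3)
bar 2: v0=B3 v1=G4 (m6)
bar 3: v0=C4 v1=G4 (P5)
bar 4: v0=A3 v1=C4 (m3)
bar 5: v0=F3 v1=F4 (P8)
bar 6: v0=G3 v1=D4 (P5)
bar 7: v0=A3 v1=C4 (m3)
bar 8: v0=G3 v1=E4 (M6)
bar 9: v0=G3 v1=E4 (M6)
bar 10: v0=A3 v1=A4 (P8)
  R1 @ bar5.0: A3/A4 P8 -> F3/F4 P8 similar
  R3 @ bar5.2: F3 above E3
  R4 @ bar5.2: F3/E3 m2 untreated
  R7 @ bar5.2: F4->E3 leap 13st
  R1 @ bar6.0: F3/C4 P5 -> G3/D4 P5 similar
  R2 @ bar10.0: G3/B3 M3 -> A3/A4 P8 similar
  R7 @ bar10.0: B3->A4 leap 10st

No (7 violations)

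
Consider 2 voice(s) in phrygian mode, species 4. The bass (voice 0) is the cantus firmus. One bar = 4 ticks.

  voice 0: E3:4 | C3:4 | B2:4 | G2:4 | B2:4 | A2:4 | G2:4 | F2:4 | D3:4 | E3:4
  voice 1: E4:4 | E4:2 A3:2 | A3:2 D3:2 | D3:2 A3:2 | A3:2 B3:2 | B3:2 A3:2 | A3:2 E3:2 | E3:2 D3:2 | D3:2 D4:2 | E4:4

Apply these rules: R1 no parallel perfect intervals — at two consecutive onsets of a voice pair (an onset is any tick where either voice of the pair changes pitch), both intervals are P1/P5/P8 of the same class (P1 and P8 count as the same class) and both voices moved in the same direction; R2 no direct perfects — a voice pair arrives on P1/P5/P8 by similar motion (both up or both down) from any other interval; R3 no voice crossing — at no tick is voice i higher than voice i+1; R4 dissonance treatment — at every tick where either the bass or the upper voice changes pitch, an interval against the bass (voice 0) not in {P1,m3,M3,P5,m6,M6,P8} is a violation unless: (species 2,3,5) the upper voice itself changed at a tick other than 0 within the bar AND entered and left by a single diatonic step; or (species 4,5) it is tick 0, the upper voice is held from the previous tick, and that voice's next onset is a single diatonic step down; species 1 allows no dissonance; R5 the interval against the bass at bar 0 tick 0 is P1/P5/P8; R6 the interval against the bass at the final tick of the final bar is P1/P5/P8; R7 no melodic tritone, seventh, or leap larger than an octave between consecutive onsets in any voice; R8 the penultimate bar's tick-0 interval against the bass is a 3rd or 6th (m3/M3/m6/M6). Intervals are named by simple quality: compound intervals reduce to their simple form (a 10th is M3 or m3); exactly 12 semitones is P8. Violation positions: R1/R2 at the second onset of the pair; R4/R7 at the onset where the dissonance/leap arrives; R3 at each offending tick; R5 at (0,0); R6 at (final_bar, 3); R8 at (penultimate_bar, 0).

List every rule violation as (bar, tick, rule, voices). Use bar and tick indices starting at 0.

(2, 0, R4, (0, 1))
(3, 2, R4, (0, 1))
(4, 0, R4, (0, 1))
(6, 0, R4, (0, 1))
(8, 0, R8, (0, 1))
(9, 0, R1, (0, 1))

bar 0: v0=E3 v1=E4 downbeat P8
bar 1: v0=C3 v1=E4 downbeat M3
bar 2: v0=B2 v1=A3 downbeat m7
bar 3: v0=G2 v1=D3 downbeat P5
bar 4: v0=B2 v1=A3 downbeat m7
bar 5: v0=A2 v1=B3 downbeat M2
bar 6: v0=G2 v1=A3 downbeat M2
bar 7: v0=F2 v1=E3 downbeat M7
bar 8: v0=D3 v1=D3 downbeat P1
bar 9: v0=E3 v1=E4 downbeat P8
  -> R4 @ bar 2 tick 0 v(0, 1): B2/A3 m7 untreated
  -> R4 @ bar 3 tick 2 v(0, 1): G2/A3 M2 untreated
  -> R4 @ bar 4 tick 0 v(0, 1): B2/A3 m7 untreated
  -> R4 @ bar 6 tick 0 v(0, 1): G2/A3 M2 untreated
  -> R8 @ bar 8 tick 0 v(0, 1): penult P1 not 3rd/6th
  -> R1 @ bar 9 tick 0 v(0, 1): D3/D4 P8 -> E3/E4 P8 similar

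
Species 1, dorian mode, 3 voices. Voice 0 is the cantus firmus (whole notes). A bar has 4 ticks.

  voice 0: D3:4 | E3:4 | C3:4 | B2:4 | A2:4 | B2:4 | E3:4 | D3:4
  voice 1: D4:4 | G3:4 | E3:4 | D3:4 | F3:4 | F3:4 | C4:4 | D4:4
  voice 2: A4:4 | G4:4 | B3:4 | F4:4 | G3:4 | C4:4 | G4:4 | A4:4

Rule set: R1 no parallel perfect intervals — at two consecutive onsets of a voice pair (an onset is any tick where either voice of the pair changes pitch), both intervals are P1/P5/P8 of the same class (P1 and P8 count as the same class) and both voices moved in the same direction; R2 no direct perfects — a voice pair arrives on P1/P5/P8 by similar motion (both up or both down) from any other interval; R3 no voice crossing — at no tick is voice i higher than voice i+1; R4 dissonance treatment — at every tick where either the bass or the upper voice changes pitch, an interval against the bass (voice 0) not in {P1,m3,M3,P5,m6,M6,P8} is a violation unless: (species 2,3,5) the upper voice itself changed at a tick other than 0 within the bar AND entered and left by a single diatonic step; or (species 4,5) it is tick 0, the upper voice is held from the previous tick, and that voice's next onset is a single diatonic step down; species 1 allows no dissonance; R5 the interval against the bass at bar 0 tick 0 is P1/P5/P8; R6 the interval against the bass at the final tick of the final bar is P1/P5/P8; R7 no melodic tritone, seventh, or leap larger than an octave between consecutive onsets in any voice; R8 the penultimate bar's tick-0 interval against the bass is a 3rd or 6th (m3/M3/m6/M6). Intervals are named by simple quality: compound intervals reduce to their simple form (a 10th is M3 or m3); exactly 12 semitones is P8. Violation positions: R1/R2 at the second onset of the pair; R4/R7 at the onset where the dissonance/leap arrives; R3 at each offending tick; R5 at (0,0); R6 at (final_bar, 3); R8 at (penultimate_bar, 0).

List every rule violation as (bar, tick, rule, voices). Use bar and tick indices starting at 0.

(1, 0, R2, (1, 2))
(2, 0, R2, (1, 2))
(2, 0, R4, (0, 2))
(3, 0, R4, (0, 2))
(3, 0, R7, (2,))
(4, 0, R4, (0, 2))
(4, 0, R7, (2,))
(5, 0, R4, (0, 1))
(5, 0, R4, (0, 2))
(6, 0, R1, (1, 2))
(7, 0, R1, (1, 2))

bar 0: v0=D3 v1=D4 v2=A4 downbeat P5
bar 1: v0=E3 v1=G3 v2=G4 downbeat m3
bar 2: v0=C3 v1=E3 v2=B3 downbeat M7
bar 3: v0=B2 v1=D3 v2=F4 downbeat TT
bar 4: v0=A2 v1=F3 v2=G3 downbeat m7
bar 5: v0=B2 v1=F3 v2=C4 downbeat m2
bar 6: v0=E3 v1=C4 v2=G4 downbeat m3
bar 7: v0=D3 v1=D4 v2=A4 downbeat P5
  -> R2 @ bar 1 tick 0 v(1, 2): D4/A4 P5 -> G3/G4 P8 similar
  -> R2 @ bar 2 tick 0 v(1, 2): G3/G4 P8 -> E3/B3 P5 similar
  -> R4 @ bar 2 tick 0 v(0, 2): C3/B3 M7 untreated
  -> R4 @ bar 3 tick 0 v(0, 2): B2/F4 TT untreated
  -> R7 @ bar 3 tick 0 v(2,): B3->F4 leap 6st
  -> R4 @ bar 4 tick 0 v(0, 2): A2/G3 m7 untreated
  -> R7 @ bar 4 tick 0 v(2,): F4->G3 leap 10st
  -> R4 @ bar 5 tick 0 v(0, 1): B2/F3 TT untreated
  -> R4 @ bar 5 tick 0 v(0, 2): B2/C4 m2 untreated
  -> R1 @ bar 6 tick 0 v(1, 2): F3/C4 P5 -> C4/G4 P5 similar
  -> R1 @ bar 7 tick 0 v(1, 2): C4/G4 P5 -> D4/A4 P5 similar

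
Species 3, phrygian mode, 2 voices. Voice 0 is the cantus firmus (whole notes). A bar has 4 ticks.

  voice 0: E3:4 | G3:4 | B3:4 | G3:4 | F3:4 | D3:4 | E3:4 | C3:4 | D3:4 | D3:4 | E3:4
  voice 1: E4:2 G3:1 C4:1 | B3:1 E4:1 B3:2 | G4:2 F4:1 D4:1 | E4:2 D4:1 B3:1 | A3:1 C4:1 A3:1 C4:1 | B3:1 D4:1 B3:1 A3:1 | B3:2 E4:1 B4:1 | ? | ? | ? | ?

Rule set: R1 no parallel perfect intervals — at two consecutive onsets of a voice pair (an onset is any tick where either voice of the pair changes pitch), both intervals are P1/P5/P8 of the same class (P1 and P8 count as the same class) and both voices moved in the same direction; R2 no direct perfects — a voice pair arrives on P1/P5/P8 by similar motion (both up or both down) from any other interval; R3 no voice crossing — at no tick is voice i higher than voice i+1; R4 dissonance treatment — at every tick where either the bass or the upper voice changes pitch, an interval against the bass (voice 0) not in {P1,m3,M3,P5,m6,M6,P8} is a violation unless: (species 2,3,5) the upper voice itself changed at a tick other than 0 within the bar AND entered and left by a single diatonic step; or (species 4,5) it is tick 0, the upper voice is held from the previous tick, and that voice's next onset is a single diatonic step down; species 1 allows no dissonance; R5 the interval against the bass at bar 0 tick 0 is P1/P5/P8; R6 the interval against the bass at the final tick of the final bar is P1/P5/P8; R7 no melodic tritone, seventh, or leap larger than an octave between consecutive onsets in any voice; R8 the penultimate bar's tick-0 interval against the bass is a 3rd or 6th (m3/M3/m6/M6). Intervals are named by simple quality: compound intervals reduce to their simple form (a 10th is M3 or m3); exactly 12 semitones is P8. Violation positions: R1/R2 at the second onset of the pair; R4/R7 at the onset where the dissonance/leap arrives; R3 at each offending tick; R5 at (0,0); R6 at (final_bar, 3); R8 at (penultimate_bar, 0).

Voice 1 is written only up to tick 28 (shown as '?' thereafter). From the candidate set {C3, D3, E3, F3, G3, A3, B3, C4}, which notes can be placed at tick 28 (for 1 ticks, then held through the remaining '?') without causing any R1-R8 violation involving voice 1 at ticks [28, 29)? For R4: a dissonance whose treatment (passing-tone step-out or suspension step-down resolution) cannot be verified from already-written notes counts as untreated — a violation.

C3: violates R2,R7
D3: violates R4,R7
E3: violates R7
F3: violates R4,R7
G3: violates R1,R7
A3: violates R7
B3: violates R4
C4: violates R2,R7

{}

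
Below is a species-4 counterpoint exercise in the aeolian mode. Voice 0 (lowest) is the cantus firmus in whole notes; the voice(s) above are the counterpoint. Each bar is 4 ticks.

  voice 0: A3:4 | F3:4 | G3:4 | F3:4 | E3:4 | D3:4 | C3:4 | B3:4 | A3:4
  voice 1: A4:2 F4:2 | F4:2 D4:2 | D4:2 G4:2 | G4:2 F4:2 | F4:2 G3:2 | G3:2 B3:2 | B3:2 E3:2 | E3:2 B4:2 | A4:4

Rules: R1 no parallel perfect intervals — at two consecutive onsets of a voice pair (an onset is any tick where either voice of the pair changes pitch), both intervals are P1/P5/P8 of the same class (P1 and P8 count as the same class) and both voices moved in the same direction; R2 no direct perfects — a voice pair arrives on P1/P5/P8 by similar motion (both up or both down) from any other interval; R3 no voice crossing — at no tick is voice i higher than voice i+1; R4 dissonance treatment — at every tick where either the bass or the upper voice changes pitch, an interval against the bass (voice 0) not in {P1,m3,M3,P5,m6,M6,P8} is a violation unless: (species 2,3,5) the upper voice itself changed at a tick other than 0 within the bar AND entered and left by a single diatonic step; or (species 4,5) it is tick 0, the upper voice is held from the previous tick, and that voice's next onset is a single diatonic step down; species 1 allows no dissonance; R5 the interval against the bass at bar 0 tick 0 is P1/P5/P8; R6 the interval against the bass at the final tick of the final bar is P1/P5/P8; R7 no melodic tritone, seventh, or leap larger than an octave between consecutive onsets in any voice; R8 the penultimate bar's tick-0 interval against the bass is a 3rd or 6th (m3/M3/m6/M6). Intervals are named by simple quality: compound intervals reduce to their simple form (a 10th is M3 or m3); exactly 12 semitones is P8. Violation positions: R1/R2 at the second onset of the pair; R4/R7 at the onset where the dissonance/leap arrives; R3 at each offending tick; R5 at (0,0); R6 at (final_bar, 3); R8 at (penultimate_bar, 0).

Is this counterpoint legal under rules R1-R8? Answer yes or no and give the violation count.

bar 0: v0=A3 v1=A4 (P8)
bar 1: v0=F3 v1=F4 (P8)
bar 2: v0=G3 v1=D4 (P5)
bar 3: v0=F3 v1=G4 (M2)
bar 4: v0=E3 v1=F4 (m2)
bar 5: v0=D3 v1=G3 (P4)
bar 6: v0=C3 v1=B3 (M7)
bar 7: v0=B3 v1=E3 (P5)
bar 8: v0=A3 v1=A4 (P8)
  R4 @ bar4.0: E3/F4 m2 untreated
  R7 @ bar4.2: F4->G3 leap 10st
  R4 @ bar5.0: D3/G3 P4 untreated
  R4 @ bar6.0: C3/B3 M7 untreated
  R3 @ bar7.0: B3 above E3
  R7 @ bar7.0: C3->B3 leap 11st
  R8 @ bar7.0: penult P5 not 3rd/6th
  R3 @ bar7.1: B3 above E3
  R7 @ bar7.2: E3->B4 leap 19st
  R1 @ bar8.0: B3/B4 P8 -> A3/A4 P8 similar

No (10 violations)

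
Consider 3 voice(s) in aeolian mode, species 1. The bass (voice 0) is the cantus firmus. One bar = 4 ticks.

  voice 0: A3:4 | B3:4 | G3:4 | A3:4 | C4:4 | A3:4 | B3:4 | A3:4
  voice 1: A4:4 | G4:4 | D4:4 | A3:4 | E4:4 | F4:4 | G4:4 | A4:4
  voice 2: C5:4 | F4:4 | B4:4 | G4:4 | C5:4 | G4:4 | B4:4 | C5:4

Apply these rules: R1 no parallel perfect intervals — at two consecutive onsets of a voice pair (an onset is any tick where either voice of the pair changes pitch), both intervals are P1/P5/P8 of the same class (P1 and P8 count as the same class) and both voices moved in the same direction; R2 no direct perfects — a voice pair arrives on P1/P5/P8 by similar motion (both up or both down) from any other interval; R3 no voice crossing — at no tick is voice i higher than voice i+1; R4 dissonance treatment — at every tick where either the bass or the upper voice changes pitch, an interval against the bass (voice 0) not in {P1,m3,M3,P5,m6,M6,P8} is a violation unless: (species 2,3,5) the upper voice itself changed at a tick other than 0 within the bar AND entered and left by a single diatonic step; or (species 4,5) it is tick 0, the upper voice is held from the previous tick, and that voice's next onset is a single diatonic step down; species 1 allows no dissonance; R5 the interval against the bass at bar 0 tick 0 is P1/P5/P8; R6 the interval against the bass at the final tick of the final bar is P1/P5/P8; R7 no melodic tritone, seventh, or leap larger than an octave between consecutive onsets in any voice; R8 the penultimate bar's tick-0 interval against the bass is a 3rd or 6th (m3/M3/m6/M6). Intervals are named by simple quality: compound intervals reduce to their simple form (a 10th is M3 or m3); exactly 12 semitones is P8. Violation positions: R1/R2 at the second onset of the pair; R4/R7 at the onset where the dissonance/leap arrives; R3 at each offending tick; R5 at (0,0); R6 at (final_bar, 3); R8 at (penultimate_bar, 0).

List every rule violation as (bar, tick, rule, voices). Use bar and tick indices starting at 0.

(0, 0, R5, (0, 2))
(1, 0, R3, (1, 2))
(1, 0, R4, (0, 2))
(1, 1, R3, (1, 2))
(1, 2, R3, (1, 2))
(1, 3, R3, (1, 2))
(2, 0, R2, (0, 1))
(2, 0, R7, (2,))
(3, 0, R4, (0, 2))
(4, 0, R2, (0, 2))
(5, 0, R4, (0, 2))
(6, 0, R2, (0, 2))
(6, 0, R8, (0, 2))
(7, 3, R6, (0, 2))

bar 0: v0=A3 v1=A4 v2=C5 downbeat m3
bar 1: v0=B3 v1=G4 v2=F4 downbeat TT
bar 2: v0=G3 v1=D4 v2=B4 downbeat M3
bar 3: v0=A3 v1=A3 v2=G4 downbeat m7
bar 4: v0=C4 v1=E4 v2=C5 downbeat P8
bar 5: v0=A3 v1=F4 v2=G4 downbeat m7
bar 6: v0=B3 v1=G4 v2=B4 downbeat P8
bar 7: v0=A3 v1=A4 v2=C5 downbeat m3
  -> R5 @ bar 0 tick 0 v(0, 2): opens on m3
  -> R3 @ bar 1 tick 0 v(1, 2): G4 above F4
  -> R4 @ bar 1 tick 0 v(0, 2): B3/F4 TT untreated
  -> R3 @ bar 1 tick 1 v(1, 2): G4 above F4
  -> R3 @ bar 1 tick 2 v(1, 2): G4 above F4
  -> R3 @ bar 1 tick 3 v(1, 2): G4 above F4
  -> R2 @ bar 2 tick 0 v(0, 1): B3/G4 m6 -> G3/D4 P5 similar
  -> R7 @ bar 2 tick 0 v(2,): F4->B4 leap 6st
  -> R4 @ bar 3 tick 0 v(0, 2): A3/G4 m7 untreated
  -> R2 @ bar 4 tick 0 v(0, 2): A3/G4 m7 -> C4/C5 P8 similar
  -> R4 @ bar 5 tick 0 v(0, 2): A3/G4 m7 untreated
  -> R2 @ bar 6 tick 0 v(0, 2): A3/G4 m7 -> B3/B4 P8 similar
  -> R8 @ bar 6 tick 0 v(0, 2): penult P8 not 3rd/6th
  -> R6 @ bar 7 tick 3 v(0, 2): closes on m3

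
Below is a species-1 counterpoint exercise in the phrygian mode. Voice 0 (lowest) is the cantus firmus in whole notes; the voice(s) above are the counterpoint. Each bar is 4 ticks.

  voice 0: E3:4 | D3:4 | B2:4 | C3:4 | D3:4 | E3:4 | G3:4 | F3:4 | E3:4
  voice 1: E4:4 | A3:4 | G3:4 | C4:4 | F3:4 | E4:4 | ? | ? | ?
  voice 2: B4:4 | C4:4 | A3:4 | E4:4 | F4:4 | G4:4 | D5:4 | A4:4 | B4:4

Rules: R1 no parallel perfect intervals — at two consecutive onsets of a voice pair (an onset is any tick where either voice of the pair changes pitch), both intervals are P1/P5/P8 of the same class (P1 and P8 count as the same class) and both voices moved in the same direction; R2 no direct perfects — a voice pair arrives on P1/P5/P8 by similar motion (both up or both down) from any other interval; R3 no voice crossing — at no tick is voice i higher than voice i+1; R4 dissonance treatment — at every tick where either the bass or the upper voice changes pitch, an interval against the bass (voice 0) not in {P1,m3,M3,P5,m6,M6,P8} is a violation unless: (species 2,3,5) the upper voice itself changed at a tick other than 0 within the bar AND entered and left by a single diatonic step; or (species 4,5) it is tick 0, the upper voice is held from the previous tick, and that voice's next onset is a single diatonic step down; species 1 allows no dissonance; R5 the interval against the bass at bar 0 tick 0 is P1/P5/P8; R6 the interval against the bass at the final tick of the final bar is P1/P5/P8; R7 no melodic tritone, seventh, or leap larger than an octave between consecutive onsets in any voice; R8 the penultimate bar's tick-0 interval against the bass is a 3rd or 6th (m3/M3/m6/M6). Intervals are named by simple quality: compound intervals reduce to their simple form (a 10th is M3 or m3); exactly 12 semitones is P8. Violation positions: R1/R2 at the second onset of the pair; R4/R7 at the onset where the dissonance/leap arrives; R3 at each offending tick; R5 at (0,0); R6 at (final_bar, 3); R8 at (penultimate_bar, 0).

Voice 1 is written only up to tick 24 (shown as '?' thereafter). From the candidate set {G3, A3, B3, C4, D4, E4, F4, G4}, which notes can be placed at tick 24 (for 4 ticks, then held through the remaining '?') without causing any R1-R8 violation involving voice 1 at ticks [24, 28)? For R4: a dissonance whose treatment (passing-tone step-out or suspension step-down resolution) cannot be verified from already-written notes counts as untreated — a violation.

G3: legal
A3: violates R4
B3: legal
C4: violates R4
D4: legal
E4: legal
F4: violates R4
G4: violates R1,R2

{B3, D4, E4, G3}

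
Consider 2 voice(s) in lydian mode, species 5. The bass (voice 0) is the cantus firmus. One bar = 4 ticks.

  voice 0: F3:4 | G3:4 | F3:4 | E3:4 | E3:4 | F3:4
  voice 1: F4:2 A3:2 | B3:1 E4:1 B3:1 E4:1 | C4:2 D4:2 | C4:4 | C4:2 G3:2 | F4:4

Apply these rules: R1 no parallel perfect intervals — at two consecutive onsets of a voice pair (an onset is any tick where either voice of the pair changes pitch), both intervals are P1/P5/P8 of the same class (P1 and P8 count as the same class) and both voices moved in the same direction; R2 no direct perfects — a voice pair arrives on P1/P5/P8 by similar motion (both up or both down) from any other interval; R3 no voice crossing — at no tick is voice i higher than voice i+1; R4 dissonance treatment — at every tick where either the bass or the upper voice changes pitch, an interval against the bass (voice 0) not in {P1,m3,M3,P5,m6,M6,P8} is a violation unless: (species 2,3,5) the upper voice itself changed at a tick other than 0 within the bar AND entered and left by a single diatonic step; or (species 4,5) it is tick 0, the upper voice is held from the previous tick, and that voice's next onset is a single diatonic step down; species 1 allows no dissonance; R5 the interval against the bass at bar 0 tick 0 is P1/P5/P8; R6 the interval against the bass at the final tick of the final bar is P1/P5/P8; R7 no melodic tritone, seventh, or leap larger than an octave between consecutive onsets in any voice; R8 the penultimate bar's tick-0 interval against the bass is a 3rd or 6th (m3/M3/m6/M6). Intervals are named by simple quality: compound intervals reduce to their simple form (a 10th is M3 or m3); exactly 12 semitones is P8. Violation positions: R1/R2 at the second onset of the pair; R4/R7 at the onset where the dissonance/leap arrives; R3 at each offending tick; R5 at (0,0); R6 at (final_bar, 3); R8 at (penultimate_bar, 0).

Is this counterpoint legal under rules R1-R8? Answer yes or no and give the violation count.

No (3 violations)

bar 0: v0=F3 v1=F4 (P8)
bar 1: v0=G3 v1=B3 (M3)
bar 2: v0=F3 v1=C4 (P5)
bar 3: v0=E3 v1=C4 (m6)
bar 4: v0=E3 v1=C4 (m6)
bar 5: v0=F3 v1=F4 (P8)
  R2 @ bar2.0: G3/E4 M6 -> F3/C4 P5 similar
  R2 @ bar5.0: E3/G3 m3 -> F3/F4 P8 similar
  R7 @ bar5.0: G3->F4 leap 10st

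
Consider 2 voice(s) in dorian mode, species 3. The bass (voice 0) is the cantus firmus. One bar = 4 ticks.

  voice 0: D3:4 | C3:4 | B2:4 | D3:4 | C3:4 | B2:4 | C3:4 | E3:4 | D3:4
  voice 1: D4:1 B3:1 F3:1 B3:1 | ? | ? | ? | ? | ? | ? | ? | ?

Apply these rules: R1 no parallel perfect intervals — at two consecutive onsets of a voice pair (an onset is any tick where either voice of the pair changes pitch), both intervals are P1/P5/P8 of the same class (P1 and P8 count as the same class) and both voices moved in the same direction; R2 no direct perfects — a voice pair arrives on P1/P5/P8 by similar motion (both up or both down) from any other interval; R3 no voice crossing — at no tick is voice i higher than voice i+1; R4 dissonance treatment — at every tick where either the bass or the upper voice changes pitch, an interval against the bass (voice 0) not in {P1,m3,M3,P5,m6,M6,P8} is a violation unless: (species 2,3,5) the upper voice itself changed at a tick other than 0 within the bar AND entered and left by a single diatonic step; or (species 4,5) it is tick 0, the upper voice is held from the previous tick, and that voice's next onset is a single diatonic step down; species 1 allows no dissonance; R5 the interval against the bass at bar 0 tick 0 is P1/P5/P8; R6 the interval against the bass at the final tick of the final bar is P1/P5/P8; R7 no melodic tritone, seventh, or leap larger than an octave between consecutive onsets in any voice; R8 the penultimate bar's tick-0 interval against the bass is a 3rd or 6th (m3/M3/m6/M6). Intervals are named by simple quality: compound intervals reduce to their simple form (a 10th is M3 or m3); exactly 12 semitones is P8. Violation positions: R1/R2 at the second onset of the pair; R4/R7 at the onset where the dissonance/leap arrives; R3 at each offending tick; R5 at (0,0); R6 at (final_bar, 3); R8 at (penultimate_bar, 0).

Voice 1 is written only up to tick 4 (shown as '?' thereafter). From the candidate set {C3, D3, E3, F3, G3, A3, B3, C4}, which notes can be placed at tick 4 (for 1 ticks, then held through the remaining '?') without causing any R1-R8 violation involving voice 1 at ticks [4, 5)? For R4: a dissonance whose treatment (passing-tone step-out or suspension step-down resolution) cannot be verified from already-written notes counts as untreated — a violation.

{A3, C4, E3}

C3: violates R2,R7
D3: violates R4
E3: legal
F3: violates R4,R7
G3: violates R2
A3: legal
B3: violates R4
C4: legal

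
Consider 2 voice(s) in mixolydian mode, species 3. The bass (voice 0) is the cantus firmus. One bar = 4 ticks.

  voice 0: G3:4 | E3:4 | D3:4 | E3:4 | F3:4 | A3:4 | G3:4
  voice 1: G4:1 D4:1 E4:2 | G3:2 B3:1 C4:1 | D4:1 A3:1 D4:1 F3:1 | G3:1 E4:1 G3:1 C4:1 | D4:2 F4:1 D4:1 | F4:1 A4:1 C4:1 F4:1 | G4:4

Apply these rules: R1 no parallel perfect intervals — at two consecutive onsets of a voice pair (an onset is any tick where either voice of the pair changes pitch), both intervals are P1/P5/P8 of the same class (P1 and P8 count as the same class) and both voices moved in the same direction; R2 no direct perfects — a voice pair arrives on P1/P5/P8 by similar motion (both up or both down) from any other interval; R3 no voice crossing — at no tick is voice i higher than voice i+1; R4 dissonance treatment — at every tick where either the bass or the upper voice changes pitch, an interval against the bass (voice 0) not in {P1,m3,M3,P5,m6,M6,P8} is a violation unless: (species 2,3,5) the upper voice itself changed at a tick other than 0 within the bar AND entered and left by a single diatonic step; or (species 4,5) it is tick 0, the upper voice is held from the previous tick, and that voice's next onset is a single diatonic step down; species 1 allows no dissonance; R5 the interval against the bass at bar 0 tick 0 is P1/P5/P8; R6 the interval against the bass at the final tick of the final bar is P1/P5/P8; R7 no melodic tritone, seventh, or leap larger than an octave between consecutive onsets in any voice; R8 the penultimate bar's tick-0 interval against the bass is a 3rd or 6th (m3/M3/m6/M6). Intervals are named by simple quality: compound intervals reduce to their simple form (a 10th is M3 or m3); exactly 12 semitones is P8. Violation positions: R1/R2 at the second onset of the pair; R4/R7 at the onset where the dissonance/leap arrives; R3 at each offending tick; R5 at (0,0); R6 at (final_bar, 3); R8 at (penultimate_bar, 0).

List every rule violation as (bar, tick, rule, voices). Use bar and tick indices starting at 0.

bar 0: v0=G3 v1=G4 downbeat P8
bar 1: v0=E3 v1=G3 downbeat m3
bar 2: v0=D3 v1=D4 downbeat P8
bar 3: v0=E3 v1=G3 downbeat m3
bar 4: v0=F3 v1=D4 downbeat M6
bar 5: v0=A3 v1=F4 downbeat m6
bar 6: v0=G3 v1=G4 downbeat P8

No violations across 7 bars (G3..G3 vs G4..G4).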